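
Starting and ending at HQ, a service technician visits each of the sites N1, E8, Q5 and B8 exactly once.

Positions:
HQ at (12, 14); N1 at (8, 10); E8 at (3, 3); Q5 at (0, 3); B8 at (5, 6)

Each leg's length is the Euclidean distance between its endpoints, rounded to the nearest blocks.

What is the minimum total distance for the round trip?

With 4 stops there are 4!/2 = 12 distinct round trips (a route and its reverse cost the same).
HQ → N1 → E8 → Q5 → B8 → HQ: 6+9+3+6+11 = 35
HQ → N1 → E8 → B8 → Q5 → HQ: 6+9+4+6+16 = 41
HQ → N1 → Q5 → E8 → B8 → HQ: 6+11+3+4+11 = 35
HQ → N1 → Q5 → B8 → E8 → HQ: 6+11+6+4+14 = 41
HQ → N1 → B8 → E8 → Q5 → HQ: 6+5+4+3+16 = 34
HQ → N1 → B8 → Q5 → E8 → HQ: 6+5+6+3+14 = 34
HQ → E8 → N1 → Q5 → B8 → HQ: 14+9+11+6+11 = 51
HQ → E8 → N1 → B8 → Q5 → HQ: 14+9+5+6+16 = 50
HQ → E8 → Q5 → N1 → B8 → HQ: 14+3+11+5+11 = 44
HQ → E8 → B8 → N1 → Q5 → HQ: 14+4+5+11+16 = 50
HQ → Q5 → N1 → E8 → B8 → HQ: 16+11+9+4+11 = 51
HQ → Q5 → E8 → N1 → B8 → HQ: 16+3+9+5+11 = 44
The minimum is 34.
One optimal route: HQ → N1 → B8 → E8 → Q5 → HQ (or its reverse).

34 blocks — the shortest possible round trip.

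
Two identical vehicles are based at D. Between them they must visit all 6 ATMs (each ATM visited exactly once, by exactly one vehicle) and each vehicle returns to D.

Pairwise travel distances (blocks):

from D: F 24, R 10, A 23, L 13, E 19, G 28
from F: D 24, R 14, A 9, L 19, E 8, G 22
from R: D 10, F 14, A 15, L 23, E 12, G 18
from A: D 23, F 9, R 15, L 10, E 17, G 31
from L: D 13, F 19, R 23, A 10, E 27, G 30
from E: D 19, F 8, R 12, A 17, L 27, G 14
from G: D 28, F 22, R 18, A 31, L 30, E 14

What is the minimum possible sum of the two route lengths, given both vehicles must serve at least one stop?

102 blocks — the smallest possible combined total.

Check every non-empty split of the stops between the two vehicles; for each half take its own optimal tour:
  {F} + {R, A, L, E, G}: 48 + 82 = 130
  {R} + {F, A, L, E, G}: 20 + 82 = 102
  {F, R} + {A, L, E, G}: 48 + 82 = 130
  {A} + {F, R, L, E, G}: 46 + 82 = 128
  {F, A} + {R, L, E, G}: 56 + 79 = 135
  {R, A} + {F, L, E, G}: 48 + 82 = 130
  … (31 splits in total)
Best: vehicle 1 D → R → D = 20; vehicle 2 D → L → A → F → E → G → D = 82; combined 102.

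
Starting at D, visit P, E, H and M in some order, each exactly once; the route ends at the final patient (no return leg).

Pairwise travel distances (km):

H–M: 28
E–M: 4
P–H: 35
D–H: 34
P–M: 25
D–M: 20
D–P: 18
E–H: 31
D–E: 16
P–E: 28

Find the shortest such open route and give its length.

Shortest open route: 78 km.

There are 4! = 24 possible orderings.
D→P→E→H→M: 18+28+31+28 = 105
D→P→E→M→H: 18+28+4+28 = 78
D→P→H→E→M: 18+35+31+4 = 88
D→P→H→M→E: 18+35+28+4 = 85
D→P→M→E→H: 18+25+4+31 = 78
D→P→M→H→E: 18+25+28+31 = 102
D→E→P→H→M: 16+28+35+28 = 107
D→E→P→M→H: 16+28+25+28 = 97
D→E→H→P→M: 16+31+35+25 = 107
D→E→H→M→P: 16+31+28+25 = 100
D→E→M→P→H: 16+4+25+35 = 80
D→E→M→H→P: 16+4+28+35 = 83
D→H→P→E→M: 34+35+28+4 = 101
D→H→P→M→E: 34+35+25+4 = 98
… (10 more)
The minimum is 78.
One shortest path: D → P → E → M → H.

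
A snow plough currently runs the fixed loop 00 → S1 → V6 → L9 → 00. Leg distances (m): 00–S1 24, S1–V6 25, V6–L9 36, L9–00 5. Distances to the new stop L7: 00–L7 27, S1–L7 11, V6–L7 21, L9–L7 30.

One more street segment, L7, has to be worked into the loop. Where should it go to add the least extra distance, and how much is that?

+7 m — insert L7 between S1 and V6.

Insertion cost between consecutive stops i–j is d(i,L7) + d(L7,j) − d(i,j):
  between 00 and S1: 27 + 11 − 24 = 14
  between S1 and V6: 11 + 21 − 25 = 7
  between V6 and L9: 21 + 30 − 36 = 15
  between L9 and 00: 30 + 27 − 5 = 52
Cheapest insertion is between S1 and V6, adding 7.
New total = 90 + 7 = 97.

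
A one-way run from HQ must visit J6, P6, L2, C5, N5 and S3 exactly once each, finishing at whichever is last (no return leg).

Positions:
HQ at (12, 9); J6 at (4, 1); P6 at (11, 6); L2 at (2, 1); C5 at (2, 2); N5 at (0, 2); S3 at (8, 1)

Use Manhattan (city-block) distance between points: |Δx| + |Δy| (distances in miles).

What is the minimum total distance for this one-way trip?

There are 6! = 720 possible orderings.
HQ → J6 → P6 → L2 → C5 → N5 → S3: 16+12+14+1+2+9 = 54
HQ → J6 → P6 → L2 → C5 → S3 → N5: 16+12+14+1+7+9 = 59
HQ → J6 → P6 → L2 → N5 → C5 → S3: 16+12+14+3+2+7 = 54
HQ → J6 → P6 → L2 → N5 → S3 → C5: 16+12+14+3+9+7 = 61
HQ → J6 → P6 → L2 → S3 → C5 → N5: 16+12+14+6+7+2 = 57
HQ → J6 → P6 → L2 → S3 → N5 → C5: 16+12+14+6+9+2 = 59
HQ → J6 → P6 → C5 → L2 → N5 → S3: 16+12+13+1+3+9 = 54
HQ → J6 → P6 → C5 → L2 → S3 → N5: 16+12+13+1+6+9 = 57
… (712 more)
HQ → P6 → S3 → J6 → L2 → C5 → N5: 4+8+4+2+1+2 = 21  ← best
The minimum is 21.
One shortest path: HQ → P6 → S3 → J6 → L2 → C5 → N5.

Minimum one-way distance = 21 miles.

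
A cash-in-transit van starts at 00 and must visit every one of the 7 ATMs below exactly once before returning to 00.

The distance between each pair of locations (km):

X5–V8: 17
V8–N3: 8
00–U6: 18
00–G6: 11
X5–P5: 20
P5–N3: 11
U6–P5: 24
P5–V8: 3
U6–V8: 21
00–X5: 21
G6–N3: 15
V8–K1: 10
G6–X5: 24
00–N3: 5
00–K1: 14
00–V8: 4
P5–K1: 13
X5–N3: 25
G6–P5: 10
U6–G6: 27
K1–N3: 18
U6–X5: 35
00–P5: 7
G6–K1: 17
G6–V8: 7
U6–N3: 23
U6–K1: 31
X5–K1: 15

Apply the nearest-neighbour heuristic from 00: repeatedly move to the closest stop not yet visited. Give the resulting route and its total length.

Nearest-neighbour total = 118 km; route 00 → V8 → P5 → G6 → N3 → K1 → X5 → U6 → 00.

At 00 the remaining stops are V8 4, N3 5, P5 7, G6 11, K1 14, U6 18, X5 21; go to V8.
At V8 the remaining stops are P5 3, G6 7, N3 8, K1 10, X5 17, U6 21; go to P5.
At P5 the remaining stops are G6 10, N3 11, K1 13, X5 20, U6 24; go to G6.
At G6 the remaining stops are N3 15, K1 17, X5 24, U6 27; go to N3.
At N3 the remaining stops are K1 18, U6 23, X5 25; go to K1.
At K1 the remaining stops are X5 15, U6 31; go to X5.
At X5 the remaining stops are U6 35; go to U6.
Return U6→00: 18.
Total = 4 + 3 + 10 + 15 + 18 + 15 + 35 + 18 = 118.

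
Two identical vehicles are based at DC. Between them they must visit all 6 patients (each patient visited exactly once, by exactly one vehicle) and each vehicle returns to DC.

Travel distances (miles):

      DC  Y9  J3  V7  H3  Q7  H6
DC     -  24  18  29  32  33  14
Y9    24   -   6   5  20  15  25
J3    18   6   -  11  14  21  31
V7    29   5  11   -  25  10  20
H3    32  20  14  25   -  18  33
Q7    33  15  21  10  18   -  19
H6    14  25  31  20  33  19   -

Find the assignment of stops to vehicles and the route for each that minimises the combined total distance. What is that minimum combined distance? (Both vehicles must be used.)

There are 2^5 − 1 = 31 ways to divide the 6 stops into two non-empty groups. For each, the best each vehicle can do is its own shortest tour through its group:
  {Y9} + {J3, V7, H3, Q7, H6}: 48 + 94 = 142
  {J3} + {Y9, V7, H3, Q7, H6}: 36 + 100 = 136
  {Y9, J3} + {V7, H3, Q7, H6}: 48 + 94 = 142
  {V7} + {Y9, J3, H3, Q7, H6}: 58 + 95 = 153
  {Y9, V7} + {J3, H3, Q7, H6}: 58 + 83 = 141
  {J3, V7} + {Y9, H3, Q7, H6}: 58 + 95 = 153
  … (31 splits in total)
  {Y9, J3, V7, H3, Q7} + {H6}: 89 + 28 = 117  ← best
Best: vehicle 1 DC → Y9 → V7 → Q7 → H3 → J3 → DC = 89; vehicle 2 DC → H6 → DC = 28; combined 117.

Minimum combined distance: 117 miles.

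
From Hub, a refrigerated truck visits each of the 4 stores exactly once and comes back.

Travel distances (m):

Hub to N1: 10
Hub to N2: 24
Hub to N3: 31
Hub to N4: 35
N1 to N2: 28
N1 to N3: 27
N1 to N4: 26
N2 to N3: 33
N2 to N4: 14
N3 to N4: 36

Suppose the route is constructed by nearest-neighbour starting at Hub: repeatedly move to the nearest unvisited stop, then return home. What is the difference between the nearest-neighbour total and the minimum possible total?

Hub: N1=10, N2=24, N3=31, N4=35 ⇒ N1
N1: N4=26, N3=27, N2=28 ⇒ N4
N4: N2=14, N3=36 ⇒ N2
N2: N3=33 ⇒ N3
NN route Hub → N1 → N4 → N2 → N3 → Hub costs 114.
Optimal: Hub → N1 → N3 → N4 → N2 → Hub costs 111 (by enumerating all 12 distinct tours).
Excess = 114 − 111 = 3.

3 m longer than the optimal tour.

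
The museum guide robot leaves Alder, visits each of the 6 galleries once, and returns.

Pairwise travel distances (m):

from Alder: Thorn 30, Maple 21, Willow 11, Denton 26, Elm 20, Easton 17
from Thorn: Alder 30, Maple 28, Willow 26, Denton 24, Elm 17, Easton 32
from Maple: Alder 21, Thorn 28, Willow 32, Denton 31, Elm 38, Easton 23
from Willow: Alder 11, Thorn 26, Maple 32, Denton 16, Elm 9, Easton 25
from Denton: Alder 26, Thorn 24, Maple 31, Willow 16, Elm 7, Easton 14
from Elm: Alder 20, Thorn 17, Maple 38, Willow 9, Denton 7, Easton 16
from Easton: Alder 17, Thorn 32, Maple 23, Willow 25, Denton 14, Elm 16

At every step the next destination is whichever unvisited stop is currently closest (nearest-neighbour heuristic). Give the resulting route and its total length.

Alder → [Willow:11 / Easton:17 / Elm:20 / Maple:21 / Denton:26 / Thorn:30] → Willow (11)
Willow → [Elm:9 / Denton:16 / Easton:25 / Thorn:26 / Maple:32] → Elm (9)
Elm → [Denton:7 / Easton:16 / Thorn:17 / Maple:38] → Denton (7)
Denton → [Easton:14 / Thorn:24 / Maple:31] → Easton (14)
Easton → [Maple:23 / Thorn:32] → Maple (23)
Maple → [Thorn:28] → Thorn (28)
Return Thorn→Alder: 30.
Total = 11 + 9 + 7 + 14 + 23 + 28 + 30 = 122.

Nearest-neighbour total = 122 m; route Alder → Willow → Elm → Denton → Easton → Maple → Thorn → Alder.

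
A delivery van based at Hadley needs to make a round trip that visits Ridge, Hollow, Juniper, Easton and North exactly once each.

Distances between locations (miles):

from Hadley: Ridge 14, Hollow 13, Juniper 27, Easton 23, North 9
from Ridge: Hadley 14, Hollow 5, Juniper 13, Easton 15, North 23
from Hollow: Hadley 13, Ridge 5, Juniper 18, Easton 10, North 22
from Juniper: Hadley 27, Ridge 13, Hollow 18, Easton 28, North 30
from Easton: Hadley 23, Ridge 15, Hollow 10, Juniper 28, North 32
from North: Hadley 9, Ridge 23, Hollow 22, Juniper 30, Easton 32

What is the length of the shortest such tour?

Minimum total distance: 90 miles.

There are 60 distinct closed tours to check (reversals are equivalent).
Hadley-Ridge-Hollow-Juniper-Easton-North-Hadley: 14+5+18+28+32+9 = 106
Hadley-Ridge-Hollow-Juniper-North-Easton-Hadley: 14+5+18+30+32+23 = 122
Hadley-Ridge-Hollow-Easton-Juniper-North-Hadley: 14+5+10+28+30+9 = 96
Hadley-Ridge-Hollow-Easton-North-Juniper-Hadley: 14+5+10+32+30+27 = 118
Hadley-Ridge-Hollow-North-Juniper-Easton-Hadley: 14+5+22+30+28+23 = 122
Hadley-Ridge-Hollow-North-Easton-Juniper-Hadley: 14+5+22+32+28+27 = 128
Hadley-Ridge-Juniper-Hollow-Easton-North-Hadley: 14+13+18+10+32+9 = 96
Hadley-Ridge-Juniper-Hollow-North-Easton-Hadley: 14+13+18+22+32+23 = 122
Hadley-Ridge-Juniper-Easton-Hollow-North-Hadley: 14+13+28+10+22+9 = 96
Hadley-Ridge-Juniper-Easton-North-Hollow-Hadley: 14+13+28+32+22+13 = 122
Hadley-Ridge-Juniper-North-Hollow-Easton-Hadley: 14+13+30+22+10+23 = 112
Hadley-Ridge-Juniper-North-Easton-Hollow-Hadley: 14+13+30+32+10+13 = 112
Hadley-Ridge-Easton-Hollow-Juniper-North-Hadley: 14+15+10+18+30+9 = 96
Hadley-Ridge-Easton-Hollow-North-Juniper-Hadley: 14+15+10+22+30+27 = 118
… (46 more)
Hadley-Hollow-Easton-Ridge-Juniper-North-Hadley: 13+10+15+13+30+9 = 90  ← best
The minimum is 90.
One optimal route: Hadley → Hollow → Easton → Ridge → Juniper → North → Hadley (or its reverse).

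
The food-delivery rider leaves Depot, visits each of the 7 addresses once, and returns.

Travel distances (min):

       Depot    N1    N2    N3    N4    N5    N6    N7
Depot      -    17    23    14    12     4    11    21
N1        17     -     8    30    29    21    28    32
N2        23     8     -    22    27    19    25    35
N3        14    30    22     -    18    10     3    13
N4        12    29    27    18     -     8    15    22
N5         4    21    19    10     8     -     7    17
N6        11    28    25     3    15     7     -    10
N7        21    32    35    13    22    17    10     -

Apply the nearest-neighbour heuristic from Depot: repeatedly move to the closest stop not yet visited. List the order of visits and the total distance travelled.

Total distance 101 min via the nearest-neighbour route Depot → N5 → N6 → N3 → N7 → N4 → N2 → N1 → Depot.

Depot → [N5:4 / N6:11 / N4:12 / N3:14 / N1:17 / N7:21 / N2:23] → N5 (4)
N5 → [N6:7 / N4:8 / N3:10 / N7:17 / N2:19 / N1:21] → N6 (7)
N6 → [N3:3 / N7:10 / N4:15 / N2:25 / N1:28] → N3 (3)
N3 → [N7:13 / N4:18 / N2:22 / N1:30] → N7 (13)
N7 → [N4:22 / N1:32 / N2:35] → N4 (22)
N4 → [N2:27 / N1:29] → N2 (27)
N2 → [N1:8] → N1 (8)
Return N1→Depot: 17.
Total = 4 + 7 + 3 + 13 + 22 + 27 + 8 + 17 = 101.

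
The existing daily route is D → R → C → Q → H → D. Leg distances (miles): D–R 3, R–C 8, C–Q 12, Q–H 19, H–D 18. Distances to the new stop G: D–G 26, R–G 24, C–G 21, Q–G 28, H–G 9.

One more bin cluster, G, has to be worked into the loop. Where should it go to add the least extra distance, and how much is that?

Adding 17 miles by placing G on the H–D leg.

Insertion cost between consecutive stops i–j is d(i,G) + d(G,j) − d(i,j):
  between D and R: 26 + 24 − 3 = 47
  between R and C: 24 + 21 − 8 = 37
  between C and Q: 21 + 28 − 12 = 37
  between Q and H: 28 + 9 − 19 = 18
  between H and D: 9 + 26 − 18 = 17
Cheapest insertion is between H and D, adding 17.
New total = 60 + 17 = 77.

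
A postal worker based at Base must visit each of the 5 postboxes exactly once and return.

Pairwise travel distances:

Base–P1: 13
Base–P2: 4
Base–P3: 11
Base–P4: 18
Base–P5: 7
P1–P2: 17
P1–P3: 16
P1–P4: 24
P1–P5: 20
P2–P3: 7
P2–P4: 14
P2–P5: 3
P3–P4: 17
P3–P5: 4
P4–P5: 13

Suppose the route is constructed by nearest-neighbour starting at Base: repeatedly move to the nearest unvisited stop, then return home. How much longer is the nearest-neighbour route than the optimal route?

The nearest-neighbour route is 5 longer than optimal.

Base: P2=4, P5=7, P3=11, P1=13, P4=18 ⇒ P2
P2: P5=3, P3=7, P4=14, P1=17 ⇒ P5
P5: P3=4, P4=13, P1=20 ⇒ P3
P3: P1=16, P4=17 ⇒ P1
P1: P4=24 ⇒ P4
NN route Base → P2 → P5 → P3 → P1 → P4 → Base costs 69.
Optimal: Base → P1 → P3 → P5 → P4 → P2 → Base costs 64 (by enumerating all 60 distinct tours).
Excess = 69 − 64 = 5.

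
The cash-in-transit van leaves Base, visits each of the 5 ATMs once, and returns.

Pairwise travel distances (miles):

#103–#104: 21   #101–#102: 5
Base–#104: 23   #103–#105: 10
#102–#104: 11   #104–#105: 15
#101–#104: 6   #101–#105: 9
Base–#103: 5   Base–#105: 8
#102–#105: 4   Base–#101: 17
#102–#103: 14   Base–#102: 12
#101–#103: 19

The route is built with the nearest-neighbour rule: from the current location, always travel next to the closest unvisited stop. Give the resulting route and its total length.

Base → [#103:5 / #105:8 / #102:12 / #101:17 / #104:23] → #103 (5)
#103 → [#105:10 / #102:14 / #101:19 / #104:21] → #105 (10)
#105 → [#102:4 / #101:9 / #104:15] → #102 (4)
#102 → [#101:5 / #104:11] → #101 (5)
#101 → [#104:6] → #104 (6)
Return #104→Base: 23.
Total = 5 + 10 + 4 + 5 + 6 + 23 = 53.

Total distance 53 miles via the nearest-neighbour route Base → #103 → #105 → #102 → #101 → #104 → Base.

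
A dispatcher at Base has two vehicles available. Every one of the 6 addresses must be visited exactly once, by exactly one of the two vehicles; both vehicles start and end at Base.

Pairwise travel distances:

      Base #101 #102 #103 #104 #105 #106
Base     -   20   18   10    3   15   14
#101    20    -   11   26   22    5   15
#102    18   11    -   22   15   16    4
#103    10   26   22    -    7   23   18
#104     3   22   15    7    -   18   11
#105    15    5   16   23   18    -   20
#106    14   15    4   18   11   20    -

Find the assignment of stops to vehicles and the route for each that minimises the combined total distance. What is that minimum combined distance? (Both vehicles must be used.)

Try each way of splitting the stops between the two vehicles (each non-empty) and, for each split, find the best tour for each vehicle:
  {#101} + {#102, #103, #104, #105, #106}: 40 + 63 = 103
  {#102} + {#101, #103, #104, #105, #106}: 36 + 63 = 99
  {#101, #102} + {#103, #104, #105, #106}: 49 + 63 = 112
  {#103} + {#101, #102, #104, #105, #106}: 20 + 49 = 69
  {#101, #103} + {#102, #104, #105, #106}: 56 + 49 = 105
  {#102, #103} + {#101, #104, #105, #106}: 50 + 49 = 99
  … (31 splits in total)
Best: vehicle 1 Base → #103 → Base = 20; vehicle 2 Base → #104 → #106 → #102 → #101 → #105 → Base = 49; combined 69.

Minimum combined distance: 69.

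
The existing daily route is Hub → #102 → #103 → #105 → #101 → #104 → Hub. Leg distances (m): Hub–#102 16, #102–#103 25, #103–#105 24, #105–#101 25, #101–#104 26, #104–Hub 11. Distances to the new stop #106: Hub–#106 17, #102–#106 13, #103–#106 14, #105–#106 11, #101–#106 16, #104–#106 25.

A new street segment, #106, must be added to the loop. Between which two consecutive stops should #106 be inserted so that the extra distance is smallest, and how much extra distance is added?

+1 m — insert #106 between #103 and #105.

Insertion cost between consecutive stops i–j is d(i,#106) + d(#106,j) − d(i,j):
  between Hub and #102: 17 + 13 − 16 = 14
  between #102 and #103: 13 + 14 − 25 = 2
  between #103 and #105: 14 + 11 − 24 = 1
  between #105 and #101: 11 + 16 − 25 = 2
  between #101 and #104: 16 + 25 − 26 = 15
  between #104 and Hub: 25 + 17 − 11 = 31
Cheapest insertion is between #103 and #105, adding 1.
New total = 127 + 1 = 128.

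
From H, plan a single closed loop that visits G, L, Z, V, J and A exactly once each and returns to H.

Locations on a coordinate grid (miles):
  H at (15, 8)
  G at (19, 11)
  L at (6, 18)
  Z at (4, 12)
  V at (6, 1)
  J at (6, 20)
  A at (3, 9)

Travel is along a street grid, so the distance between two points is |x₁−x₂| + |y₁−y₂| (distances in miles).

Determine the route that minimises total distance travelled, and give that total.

There are 360 distinct closed tours to check (reversals are equivalent).
H→G→L→Z→V→J→A→H: 7+20+8+13+19+14+13 = 94
H→G→L→Z→V→A→J→H: 7+20+8+13+11+14+21 = 94
H→G→L→Z→J→V→A→H: 7+20+8+10+19+11+13 = 88
H→G→L→Z→J→A→V→H: 7+20+8+10+14+11+16 = 86
H→G→L→Z→A→V→J→H: 7+20+8+4+11+19+21 = 90
H→G→L→Z→A→J→V→H: 7+20+8+4+14+19+16 = 88
H→G→L→V→Z→J→A→H: 7+20+17+13+10+14+13 = 94
H→G→L→V→Z→A→J→H: 7+20+17+13+4+14+21 = 96
… (352 more)
H→G→L→J→Z→A→V→H: 7+20+2+10+4+11+16 = 70  ← best
The minimum is 70.
One optimal route: H → G → L → J → Z → A → V → H (or its reverse).

Shortest round trip = 70 miles.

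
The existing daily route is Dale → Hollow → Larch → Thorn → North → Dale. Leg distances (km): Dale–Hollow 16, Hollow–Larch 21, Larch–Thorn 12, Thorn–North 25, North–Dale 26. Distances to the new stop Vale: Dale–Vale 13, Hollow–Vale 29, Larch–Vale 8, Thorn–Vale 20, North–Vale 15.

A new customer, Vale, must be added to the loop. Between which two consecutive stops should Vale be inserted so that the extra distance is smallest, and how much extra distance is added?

Adding 2 km by placing Vale on the North–Dale leg.

Insertion cost between consecutive stops i–j is d(i,Vale) + d(Vale,j) − d(i,j):
  between Dale and Hollow: 13 + 29 − 16 = 26
  between Hollow and Larch: 29 + 8 − 21 = 16
  between Larch and Thorn: 8 + 20 − 12 = 16
  between Thorn and North: 20 + 15 − 25 = 10
  between North and Dale: 15 + 13 − 26 = 2
Cheapest insertion is between North and Dale, adding 2.
New total = 100 + 2 = 102.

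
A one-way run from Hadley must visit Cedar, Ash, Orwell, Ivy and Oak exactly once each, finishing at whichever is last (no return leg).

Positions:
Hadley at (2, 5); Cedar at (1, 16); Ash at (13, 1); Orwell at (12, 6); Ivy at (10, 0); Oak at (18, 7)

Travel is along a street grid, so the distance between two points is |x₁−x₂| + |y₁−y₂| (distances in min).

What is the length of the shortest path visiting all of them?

There are 5! = 120 possible orderings.
Hadley→Cedar→Ash→Orwell→Ivy→Oak: 12+27+6+8+15 = 68
Hadley→Cedar→Ash→Orwell→Oak→Ivy: 12+27+6+7+15 = 67
Hadley→Cedar→Ash→Ivy→Orwell→Oak: 12+27+4+8+7 = 58
Hadley→Cedar→Ash→Ivy→Oak→Orwell: 12+27+4+15+7 = 65
Hadley→Cedar→Ash→Oak→Orwell→Ivy: 12+27+11+7+8 = 65
Hadley→Cedar→Ash→Oak→Ivy→Orwell: 12+27+11+15+8 = 73
Hadley→Cedar→Orwell→Ash→Ivy→Oak: 12+21+6+4+15 = 58
Hadley→Cedar→Orwell→Ash→Oak→Ivy: 12+21+6+11+15 = 65
Hadley→Cedar→Orwell→Ivy→Ash→Oak: 12+21+8+4+11 = 56
Hadley→Cedar→Orwell→Ivy→Oak→Ash: 12+21+8+15+11 = 67
Hadley→Cedar→Orwell→Oak→Ash→Ivy: 12+21+7+11+4 = 55
Hadley→Cedar→Orwell→Oak→Ivy→Ash: 12+21+7+15+4 = 59
Hadley→Cedar→Ivy→Ash→Orwell→Oak: 12+25+4+6+7 = 54
Hadley→Cedar→Ivy→Ash→Oak→Orwell: 12+25+4+11+7 = 59
… (106 more)
The minimum is 54.
One shortest path: Hadley → Cedar → Ivy → Ash → Orwell → Oak.

54 min — the minimum one-way total.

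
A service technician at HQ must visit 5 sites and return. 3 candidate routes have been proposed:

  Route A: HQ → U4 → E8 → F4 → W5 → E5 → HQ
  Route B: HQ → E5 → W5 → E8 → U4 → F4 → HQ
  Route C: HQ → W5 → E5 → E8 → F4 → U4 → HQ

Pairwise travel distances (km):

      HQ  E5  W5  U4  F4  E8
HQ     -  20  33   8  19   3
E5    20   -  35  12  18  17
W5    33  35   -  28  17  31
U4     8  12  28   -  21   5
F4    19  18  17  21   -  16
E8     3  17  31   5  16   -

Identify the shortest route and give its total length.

Shortest is Route A, total 101 km.

Route A: 8 + 5 + 16 + 17 + 35 + 20 = 101
Route B: 20 + 35 + 31 + 5 + 21 + 19 = 131
Route C: 33 + 35 + 17 + 16 + 21 + 8 = 130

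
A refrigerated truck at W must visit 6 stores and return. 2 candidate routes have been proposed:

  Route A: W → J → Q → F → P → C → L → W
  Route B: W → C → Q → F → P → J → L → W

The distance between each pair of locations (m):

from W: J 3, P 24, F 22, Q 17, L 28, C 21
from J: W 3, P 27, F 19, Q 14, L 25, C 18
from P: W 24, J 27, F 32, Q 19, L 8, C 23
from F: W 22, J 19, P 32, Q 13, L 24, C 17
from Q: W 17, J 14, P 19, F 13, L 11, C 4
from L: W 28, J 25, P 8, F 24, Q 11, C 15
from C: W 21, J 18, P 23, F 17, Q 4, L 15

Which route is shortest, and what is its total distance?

128 m — Route A is the shortest.

Route A: 3 + 14 + 13 + 32 + 23 + 15 + 28 = 128
Route B: 21 + 4 + 13 + 32 + 27 + 25 + 28 = 150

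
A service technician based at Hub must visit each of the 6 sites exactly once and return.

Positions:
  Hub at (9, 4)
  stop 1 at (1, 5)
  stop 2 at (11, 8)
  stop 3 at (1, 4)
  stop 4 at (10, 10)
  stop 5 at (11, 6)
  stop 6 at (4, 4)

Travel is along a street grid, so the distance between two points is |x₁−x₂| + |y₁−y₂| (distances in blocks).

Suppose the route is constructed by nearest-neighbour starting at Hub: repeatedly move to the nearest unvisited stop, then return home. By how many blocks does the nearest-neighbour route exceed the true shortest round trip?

Hub: stop 5=4, stop 6=5, stop 2=6, stop 4=7, stop 3=8, stop 1=9 ⇒ stop 5
stop 5: stop 2=2, stop 4=5, stop 6=9, stop 1=11, stop 3=12 ⇒ stop 2
stop 2: stop 4=3, stop 6=11, stop 1=13, stop 3=14 ⇒ stop 4
stop 4: stop 6=12, stop 1=14, stop 3=15 ⇒ stop 6
stop 6: stop 3=3, stop 1=4 ⇒ stop 3
stop 3: stop 1=1 ⇒ stop 1
NN route Hub → stop 5 → stop 2 → stop 4 → stop 6 → stop 3 → stop 1 → Hub costs 34.
Optimal: Hub → stop 4 → stop 2 → stop 5 → stop 1 → stop 3 → stop 6 → Hub costs 32 (by enumerating all 360 distinct tours).
Excess = 34 − 32 = 2.

2 blocks longer than the optimal tour.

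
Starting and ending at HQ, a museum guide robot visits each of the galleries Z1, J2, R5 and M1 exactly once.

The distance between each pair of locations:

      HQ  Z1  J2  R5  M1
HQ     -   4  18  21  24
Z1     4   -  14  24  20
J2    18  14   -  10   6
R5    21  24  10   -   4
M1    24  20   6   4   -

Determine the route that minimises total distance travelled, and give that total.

With 4 stops there are 4!/2 = 12 distinct round trips (a route and its reverse cost the same).
HQ-Z1-J2-R5-M1-HQ: 4+14+10+4+24 = 56
HQ-Z1-J2-M1-R5-HQ: 4+14+6+4+21 = 49
HQ-Z1-R5-J2-M1-HQ: 4+24+10+6+24 = 68
HQ-Z1-R5-M1-J2-HQ: 4+24+4+6+18 = 56
HQ-Z1-M1-J2-R5-HQ: 4+20+6+10+21 = 61
HQ-Z1-M1-R5-J2-HQ: 4+20+4+10+18 = 56
HQ-J2-Z1-R5-M1-HQ: 18+14+24+4+24 = 84
HQ-J2-Z1-M1-R5-HQ: 18+14+20+4+21 = 77
HQ-J2-R5-Z1-M1-HQ: 18+10+24+20+24 = 96
HQ-J2-M1-Z1-R5-HQ: 18+6+20+24+21 = 89
HQ-R5-Z1-J2-M1-HQ: 21+24+14+6+24 = 89
HQ-R5-J2-Z1-M1-HQ: 21+10+14+20+24 = 89
The minimum is 49.
One optimal route: HQ → Z1 → J2 → M1 → R5 → HQ (or its reverse).

49 — the shortest possible round trip.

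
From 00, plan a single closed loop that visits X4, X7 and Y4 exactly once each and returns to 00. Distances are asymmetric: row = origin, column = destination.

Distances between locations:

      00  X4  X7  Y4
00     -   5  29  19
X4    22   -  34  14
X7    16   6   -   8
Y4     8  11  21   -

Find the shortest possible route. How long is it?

00→X4→X7→Y4→00: 5+34+8+8 = 55
00→X4→Y4→X7→00: 5+14+21+16 = 56
00→X7→X4→Y4→00: 29+6+14+8 = 57
00→X7→Y4→X4→00: 29+8+11+22 = 70
00→Y4→X4→X7→00: 19+11+34+16 = 80
00→Y4→X7→X4→00: 19+21+6+22 = 68
The minimum is 55.
One optimal route: 00 → X4 → X7 → Y4 → 00.

55 — the shortest possible round trip.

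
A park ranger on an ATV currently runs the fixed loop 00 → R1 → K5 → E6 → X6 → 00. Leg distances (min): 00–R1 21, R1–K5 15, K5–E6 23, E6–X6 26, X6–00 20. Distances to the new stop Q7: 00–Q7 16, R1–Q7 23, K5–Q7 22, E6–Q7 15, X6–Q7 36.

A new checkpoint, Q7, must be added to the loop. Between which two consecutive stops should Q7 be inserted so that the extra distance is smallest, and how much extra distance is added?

Insertion cost between consecutive stops i–j is d(i,Q7) + d(Q7,j) − d(i,j):
  between 00 and R1: 16 + 23 − 21 = 18
  between R1 and K5: 23 + 22 − 15 = 30
  between K5 and E6: 22 + 15 − 23 = 14
  between E6 and X6: 15 + 36 − 26 = 25
  between X6 and 00: 36 + 16 − 20 = 32
Cheapest insertion is between K5 and E6, adding 14.
New total = 105 + 14 = 119.

Adding 14 min by placing Q7 on the K5–E6 leg.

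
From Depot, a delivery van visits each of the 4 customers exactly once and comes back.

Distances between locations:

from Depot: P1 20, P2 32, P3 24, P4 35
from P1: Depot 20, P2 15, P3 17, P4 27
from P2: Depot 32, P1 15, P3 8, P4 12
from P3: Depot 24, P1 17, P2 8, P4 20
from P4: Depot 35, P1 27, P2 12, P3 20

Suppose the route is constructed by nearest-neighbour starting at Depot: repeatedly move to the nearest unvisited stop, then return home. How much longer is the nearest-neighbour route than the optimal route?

7 longer than the optimal tour.

Depot: P1=20, P3=24, P2=32, P4=35 ⇒ P1
P1: P2=15, P3=17, P4=27 ⇒ P2
P2: P3=8, P4=12 ⇒ P3
P3: P4=20 ⇒ P4
NN route Depot → P1 → P2 → P3 → P4 → Depot costs 98.
Optimal: Depot → P1 → P2 → P4 → P3 → Depot costs 91 (by enumerating all 12 distinct tours).
Excess = 98 − 91 = 7.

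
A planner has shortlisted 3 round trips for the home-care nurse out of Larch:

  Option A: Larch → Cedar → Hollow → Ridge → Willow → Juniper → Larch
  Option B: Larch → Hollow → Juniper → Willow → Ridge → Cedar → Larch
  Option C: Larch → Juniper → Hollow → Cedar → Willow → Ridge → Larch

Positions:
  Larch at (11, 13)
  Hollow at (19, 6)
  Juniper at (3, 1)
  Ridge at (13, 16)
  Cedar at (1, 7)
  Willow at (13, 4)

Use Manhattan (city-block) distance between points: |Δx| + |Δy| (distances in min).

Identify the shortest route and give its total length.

Option A: 16 + 19 + 16 + 12 + 13 + 20 = 96
Option B: 15 + 21 + 13 + 12 + 21 + 16 = 98
Option C: 20 + 21 + 19 + 15 + 12 + 5 = 92

Shortest is Option C, total 92 min.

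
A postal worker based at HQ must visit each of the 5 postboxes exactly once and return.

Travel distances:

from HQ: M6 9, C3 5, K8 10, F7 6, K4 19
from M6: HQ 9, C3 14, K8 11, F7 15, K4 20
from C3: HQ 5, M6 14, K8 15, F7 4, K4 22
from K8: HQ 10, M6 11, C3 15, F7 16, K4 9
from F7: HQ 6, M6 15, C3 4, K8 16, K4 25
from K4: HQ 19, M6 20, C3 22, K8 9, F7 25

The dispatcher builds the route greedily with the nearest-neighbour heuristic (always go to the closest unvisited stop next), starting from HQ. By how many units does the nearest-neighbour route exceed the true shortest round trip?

HQ: C3=5, F7=6, M6=9, K8=10, K4=19 ⇒ C3
C3: F7=4, M6=14, K8=15, K4=22 ⇒ F7
F7: M6=15, K8=16, K4=25 ⇒ M6
M6: K8=11, K4=20 ⇒ K8
K8: K4=9 ⇒ K4
NN route HQ → C3 → F7 → M6 → K8 → K4 → HQ costs 63.
Optimal: HQ → M6 → K8 → K4 → C3 → F7 → HQ costs 61 (by enumerating all 60 distinct tours).
Excess = 63 − 61 = 2.

2 longer than the optimal tour.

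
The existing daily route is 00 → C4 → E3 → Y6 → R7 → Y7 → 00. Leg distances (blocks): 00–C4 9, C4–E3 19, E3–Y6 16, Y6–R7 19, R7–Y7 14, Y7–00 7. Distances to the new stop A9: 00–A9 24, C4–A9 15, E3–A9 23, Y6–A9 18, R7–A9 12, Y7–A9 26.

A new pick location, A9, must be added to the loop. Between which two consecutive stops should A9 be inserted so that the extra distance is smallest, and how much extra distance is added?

Insertion cost between consecutive stops i–j is d(i,A9) + d(A9,j) − d(i,j):
  between 00 and C4: 24 + 15 − 9 = 30
  between C4 and E3: 15 + 23 − 19 = 19
  between E3 and Y6: 23 + 18 − 16 = 25
  between Y6 and R7: 18 + 12 − 19 = 11
  between R7 and Y7: 12 + 26 − 14 = 24
  between Y7 and 00: 26 + 24 − 7 = 43
Cheapest insertion is between Y6 and R7, adding 11.
New total = 84 + 11 = 95.

Adding 11 blocks by placing A9 on the Y6–R7 leg.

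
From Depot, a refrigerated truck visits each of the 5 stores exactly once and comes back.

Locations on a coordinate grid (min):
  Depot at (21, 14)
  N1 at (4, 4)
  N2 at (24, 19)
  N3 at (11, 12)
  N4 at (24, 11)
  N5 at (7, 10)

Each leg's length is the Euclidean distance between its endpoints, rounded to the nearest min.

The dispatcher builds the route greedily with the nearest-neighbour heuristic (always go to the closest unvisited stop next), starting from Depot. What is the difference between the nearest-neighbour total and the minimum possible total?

Excess over optimum: 2 min.

Depot: N4=4, N2=6, N3=10, N5=15, N1=20 ⇒ N4
N4: N2=8, N3=13, N5=17, N1=21 ⇒ N2
N2: N3=15, N5=19, N1=25 ⇒ N3
N3: N5=4, N1=11 ⇒ N5
N5: N1=7 ⇒ N1
NN route Depot → N4 → N2 → N3 → N5 → N1 → Depot costs 58.
Optimal: Depot → N2 → N4 → N1 → N5 → N3 → Depot costs 56 (by enumerating all 60 distinct tours).
Excess = 58 − 56 = 2.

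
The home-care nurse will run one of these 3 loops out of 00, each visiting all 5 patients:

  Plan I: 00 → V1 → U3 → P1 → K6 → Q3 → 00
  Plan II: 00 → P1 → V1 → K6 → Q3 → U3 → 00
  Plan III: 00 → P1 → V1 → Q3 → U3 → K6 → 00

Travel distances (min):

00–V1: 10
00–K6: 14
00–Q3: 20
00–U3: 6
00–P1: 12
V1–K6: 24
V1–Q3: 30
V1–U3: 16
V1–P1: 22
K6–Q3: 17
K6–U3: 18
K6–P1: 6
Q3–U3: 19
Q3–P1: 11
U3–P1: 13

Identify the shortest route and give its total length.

Shortest is Plan I, total 82 min.

Plan I: 10 + 16 + 13 + 6 + 17 + 20 = 82
Plan II: 12 + 22 + 24 + 17 + 19 + 6 = 100
Plan III: 12 + 22 + 30 + 19 + 18 + 14 = 115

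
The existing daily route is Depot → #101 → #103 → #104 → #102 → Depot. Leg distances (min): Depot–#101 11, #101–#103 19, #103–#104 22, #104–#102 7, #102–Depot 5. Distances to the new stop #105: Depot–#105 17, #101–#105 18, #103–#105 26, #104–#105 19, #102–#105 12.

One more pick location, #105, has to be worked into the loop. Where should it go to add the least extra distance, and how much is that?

+23 min — insert #105 between #103 and #104.

Insertion cost between consecutive stops i–j is d(i,#105) + d(#105,j) − d(i,j):
  between Depot and #101: 17 + 18 − 11 = 24
  between #101 and #103: 18 + 26 − 19 = 25
  between #103 and #104: 26 + 19 − 22 = 23
  between #104 and #102: 19 + 12 − 7 = 24
  between #102 and Depot: 12 + 17 − 5 = 24
Cheapest insertion is between #103 and #104, adding 23.
New total = 64 + 23 = 87.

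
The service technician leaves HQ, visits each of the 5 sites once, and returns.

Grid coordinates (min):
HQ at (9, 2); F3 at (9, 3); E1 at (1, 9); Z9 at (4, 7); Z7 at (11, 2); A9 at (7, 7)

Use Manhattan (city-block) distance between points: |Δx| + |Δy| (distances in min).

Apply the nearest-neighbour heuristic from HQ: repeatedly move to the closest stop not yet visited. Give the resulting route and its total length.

At HQ the remaining stops are F3 1, Z7 2, A9 7, Z9 10, E1 15; go to F3.
At F3 the remaining stops are Z7 3, A9 6, Z9 9, E1 14; go to Z7.
At Z7 the remaining stops are A9 9, Z9 12, E1 17; go to A9.
At A9 the remaining stops are Z9 3, E1 8; go to Z9.
At Z9 the remaining stops are E1 5; go to E1.
Return E1→HQ: 15.
Total = 1 + 3 + 9 + 3 + 5 + 15 = 36.

Total distance 36 min via the nearest-neighbour route HQ → F3 → Z7 → A9 → Z9 → E1 → HQ.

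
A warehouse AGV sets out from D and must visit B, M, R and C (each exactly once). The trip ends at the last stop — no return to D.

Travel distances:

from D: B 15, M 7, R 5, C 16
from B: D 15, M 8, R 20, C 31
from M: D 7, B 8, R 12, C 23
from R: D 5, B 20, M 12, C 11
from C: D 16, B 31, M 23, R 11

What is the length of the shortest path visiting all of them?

Minimum one-way distance = 46.

There are 4! = 24 possible orderings.
D→B→M→R→C: 15+8+12+11 = 46
D→B→M→C→R: 15+8+23+11 = 57
D→B→R→M→C: 15+20+12+23 = 70
D→B→R→C→M: 15+20+11+23 = 69
D→B→C→M→R: 15+31+23+12 = 81
D→B→C→R→M: 15+31+11+12 = 69
D→M→B→R→C: 7+8+20+11 = 46
D→M→B→C→R: 7+8+31+11 = 57
D→M→R→B→C: 7+12+20+31 = 70
D→M→R→C→B: 7+12+11+31 = 61
D→M→C→B→R: 7+23+31+20 = 81
D→M→C→R→B: 7+23+11+20 = 61
D→R→B→M→C: 5+20+8+23 = 56
D→R→B→C→M: 5+20+31+23 = 79
… (10 more)
The minimum is 46.
One shortest path: D → B → M → R → C.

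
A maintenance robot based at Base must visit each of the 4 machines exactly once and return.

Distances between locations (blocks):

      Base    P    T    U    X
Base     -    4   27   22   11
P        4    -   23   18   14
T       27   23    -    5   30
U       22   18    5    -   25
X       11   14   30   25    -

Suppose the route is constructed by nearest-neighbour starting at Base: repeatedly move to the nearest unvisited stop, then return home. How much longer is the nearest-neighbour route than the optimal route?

From Base: P=4, X=11, U=22, T=27 → choose P (4).
From P: X=14, U=18, T=23 → choose X (14).
From X: U=25, T=30 → choose U (25).
From U: T=5 → choose T (5).
NN route Base → P → X → U → T → Base costs 75.
Optimal: Base → P → T → U → X → Base costs 68 (by enumerating all 12 distinct tours).
Excess = 75 − 68 = 7.

Excess over optimum: 7 blocks.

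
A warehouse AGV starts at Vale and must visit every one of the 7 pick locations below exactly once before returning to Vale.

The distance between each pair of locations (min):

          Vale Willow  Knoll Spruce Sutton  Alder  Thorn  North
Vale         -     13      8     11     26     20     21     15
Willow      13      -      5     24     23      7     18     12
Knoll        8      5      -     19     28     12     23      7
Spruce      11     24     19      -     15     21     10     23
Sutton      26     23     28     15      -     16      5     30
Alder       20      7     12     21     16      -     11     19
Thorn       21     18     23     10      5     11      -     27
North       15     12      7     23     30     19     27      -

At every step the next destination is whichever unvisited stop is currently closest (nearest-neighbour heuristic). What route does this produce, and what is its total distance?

Total distance 89 min via the nearest-neighbour route Vale → Knoll → Willow → Alder → Thorn → Sutton → Spruce → North → Vale.

From Vale: distances to unvisited — Knoll=8, Spruce=11, Willow=13, North=15, Alder=20, Thorn=21, Sutton=26. Nearest is Knoll (8).
From Knoll: distances to unvisited — Willow=5, North=7, Alder=12, Spruce=19, Thorn=23, Sutton=28. Nearest is Willow (5).
From Willow: distances to unvisited — Alder=7, North=12, Thorn=18, Sutton=23, Spruce=24. Nearest is Alder (7).
From Alder: distances to unvisited — Thorn=11, Sutton=16, North=19, Spruce=21. Nearest is Thorn (11).
From Thorn: distances to unvisited — Sutton=5, Spruce=10, North=27. Nearest is Sutton (5).
From Sutton: distances to unvisited — Spruce=15, North=30. Nearest is Spruce (15).
From Spruce: distances to unvisited — North=23. Nearest is North (23).
Return North→Vale: 15.
Total = 8 + 5 + 7 + 11 + 5 + 15 + 23 + 15 = 89.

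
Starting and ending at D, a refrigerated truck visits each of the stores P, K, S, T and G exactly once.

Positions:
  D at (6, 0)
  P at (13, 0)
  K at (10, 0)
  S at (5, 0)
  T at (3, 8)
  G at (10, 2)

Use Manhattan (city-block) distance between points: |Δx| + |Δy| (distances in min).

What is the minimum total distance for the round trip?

Minimum total distance: 36 min.

There are 60 distinct closed tours to check (reversals are equivalent).
D-P-K-S-T-G-D: 7+3+5+10+13+6 = 44
D-P-K-S-G-T-D: 7+3+5+7+13+11 = 46
D-P-K-T-S-G-D: 7+3+15+10+7+6 = 48
D-P-K-T-G-S-D: 7+3+15+13+7+1 = 46
D-P-K-G-S-T-D: 7+3+2+7+10+11 = 40
D-P-K-G-T-S-D: 7+3+2+13+10+1 = 36
D-P-S-K-T-G-D: 7+8+5+15+13+6 = 54
D-P-S-K-G-T-D: 7+8+5+2+13+11 = 46
D-P-S-T-K-G-D: 7+8+10+15+2+6 = 48
D-P-S-T-G-K-D: 7+8+10+13+2+4 = 44
D-P-S-G-K-T-D: 7+8+7+2+15+11 = 50
D-P-S-G-T-K-D: 7+8+7+13+15+4 = 54
D-P-T-K-S-G-D: 7+18+15+5+7+6 = 58
D-P-T-K-G-S-D: 7+18+15+2+7+1 = 50
… (46 more)
The minimum is 36.
One optimal route: D → P → K → G → T → S → D (or its reverse).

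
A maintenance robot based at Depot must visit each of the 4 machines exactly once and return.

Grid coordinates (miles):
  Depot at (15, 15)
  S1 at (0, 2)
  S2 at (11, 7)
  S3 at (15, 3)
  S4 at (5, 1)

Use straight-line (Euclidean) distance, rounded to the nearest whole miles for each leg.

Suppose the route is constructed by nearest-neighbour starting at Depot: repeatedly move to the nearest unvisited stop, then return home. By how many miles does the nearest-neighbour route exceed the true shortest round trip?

Depot: S2=9, S3=12, S4=17, S1=20 ⇒ S2
S2: S3=6, S4=8, S1=12 ⇒ S3
S3: S4=10, S1=15 ⇒ S4
S4: S1=5 ⇒ S1
NN route Depot → S2 → S3 → S4 → S1 → Depot costs 50.
Optimal: Depot → S2 → S1 → S4 → S3 → Depot costs 48 (by enumerating all 12 distinct tours).
Excess = 50 − 48 = 2.

Excess over optimum: 2 miles.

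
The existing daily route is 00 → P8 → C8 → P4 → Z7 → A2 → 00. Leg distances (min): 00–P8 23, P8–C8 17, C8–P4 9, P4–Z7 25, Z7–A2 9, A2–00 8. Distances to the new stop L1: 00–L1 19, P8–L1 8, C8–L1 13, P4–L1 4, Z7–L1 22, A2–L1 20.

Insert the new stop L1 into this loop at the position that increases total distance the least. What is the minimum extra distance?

Insertion cost between consecutive stops i–j is d(i,L1) + d(L1,j) − d(i,j):
  between 00 and P8: 19 + 8 − 23 = 4
  between P8 and C8: 8 + 13 − 17 = 4
  between C8 and P4: 13 + 4 − 9 = 8
  between P4 and Z7: 4 + 22 − 25 = 1
  between Z7 and A2: 22 + 20 − 9 = 33
  between A2 and 00: 20 + 19 − 8 = 31
Cheapest insertion is between P4 and Z7, adding 1.
New total = 91 + 1 = 92.

Adding 1 min by placing L1 on the P4–Z7 leg.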